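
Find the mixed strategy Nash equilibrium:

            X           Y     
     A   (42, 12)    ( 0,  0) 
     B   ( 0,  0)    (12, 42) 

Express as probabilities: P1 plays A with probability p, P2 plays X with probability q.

p = 0.7778, q = 0.2222

Work:
Find probabilities that make opponent indifferent:
P2 chooses q to make P1 indifferent between A and B
P1 chooses p to make P2 indifferent between X and Y
Mixed NE: P1 plays (A: 0.7778, B: 0.2222), P2 plays (X: 0.2222, Y: 0.7778)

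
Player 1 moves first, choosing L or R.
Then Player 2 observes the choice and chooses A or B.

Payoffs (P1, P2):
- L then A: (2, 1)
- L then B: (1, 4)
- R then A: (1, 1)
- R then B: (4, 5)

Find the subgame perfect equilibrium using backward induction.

P1 plays R, P2 plays B after L and B after R; Payoff (4, 5)

Work:
Backward induction:
After L: P2 chooses B → P1 gets 1
After R: P2 chooses B → P1 gets 4
P1 chooses R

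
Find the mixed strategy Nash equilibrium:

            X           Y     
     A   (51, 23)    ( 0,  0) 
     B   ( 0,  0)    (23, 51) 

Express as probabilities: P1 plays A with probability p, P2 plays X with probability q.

p = 0.6892, q = 0.3108

Work:
Find probabilities that make opponent indifferent:
P2 chooses q to make P1 indifferent between A and B
P1 chooses p to make P2 indifferent between X and Y
Mixed NE: P1 plays (A: 0.6892, B: 0.3108), P2 plays (X: 0.3108, Y: 0.6892)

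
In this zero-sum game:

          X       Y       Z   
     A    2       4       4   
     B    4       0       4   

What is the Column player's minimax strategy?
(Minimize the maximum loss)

Column should play X or Y or Z (all achieve the minimum), value = 4

Work:
Column player minimizes Row's maximum payoff:
Column X: max payoff to Row = 4
Column Y: max payoff to Row = 4
Column Z: max payoff to Row = 4
Minimum is 4, achieved by columns X, Y, Z (tied).
Each of X or Y or Z is a minimax strategy.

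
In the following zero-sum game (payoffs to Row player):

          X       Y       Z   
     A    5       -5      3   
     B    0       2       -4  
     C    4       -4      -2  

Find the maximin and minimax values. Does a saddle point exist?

Maximin = -4, Minimax = 2, Saddle: False

Work:
Row minimums: [-5, -4, -4] → maximin = -4
Column maximums: [5, 2, 3] → minimax = 2
No saddle point (maximin ≠ minimax). Mixed strategy needed.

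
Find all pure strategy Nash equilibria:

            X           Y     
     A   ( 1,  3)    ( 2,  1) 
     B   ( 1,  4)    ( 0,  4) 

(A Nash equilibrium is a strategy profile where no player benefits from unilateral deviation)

Nash equilibrium: (A, X), (B, X)

Work:
Best responses:
  P1 vs X: payoffs [1, 1] → best response A/B (payoff 1)
  P1 vs Y: payoffs [2, 0] → best response A (payoff 2)
  P2 vs A: payoffs [3, 1] → best response X (payoff 3)
  P2 vs B: payoffs [4, 4] → best response X/Y (payoff 4)
Mutual best responses: (A,X), (B,X) → Nash equilibria.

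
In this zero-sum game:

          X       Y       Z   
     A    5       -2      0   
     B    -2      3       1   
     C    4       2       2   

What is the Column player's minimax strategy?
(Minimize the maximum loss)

Column should play Z, value = 2

Work:
Column player minimizes Row's maximum payoff:
Column X: max payoff to Row = 5
Column Y: max payoff to Row = 3
Column Z: max payoff to Row = 2
Minimum is 2, achieved by column Z.
Minimax strategy: Z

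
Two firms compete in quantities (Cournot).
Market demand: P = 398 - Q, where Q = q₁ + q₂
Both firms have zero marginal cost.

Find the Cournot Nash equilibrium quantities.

q₁* = q₂* = 132.67; P* = 132.67

Work:
Profit: π_i = P·q_i = (a - q_i - q_j)·q_i
FOC: ∂π_i/∂q_i = a - 2q_i - q_j = 0
Reaction function: q_i = (398 - q_j)/2
Symmetry: q* = 398/3 = 132.67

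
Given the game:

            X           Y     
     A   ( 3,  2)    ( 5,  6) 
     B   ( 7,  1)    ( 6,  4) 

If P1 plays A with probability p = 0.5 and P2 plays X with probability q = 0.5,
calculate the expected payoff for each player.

E[P1] = 5.25, E[P2] = 3.25

Work:
E[P1] = p·q·π₁(A,X) + p·(1-q)·π₁(A,Y) + (1-p)·q·π₁(B,X) + (1-p)·(1-q)·π₁(B,Y)
= 0.5·0.5·3 + 0.5·0.5·5 + 0.5·0.5·7 + 0.5·0.5·6
= 5.25

E[P2] = 3.25 (similar calculation)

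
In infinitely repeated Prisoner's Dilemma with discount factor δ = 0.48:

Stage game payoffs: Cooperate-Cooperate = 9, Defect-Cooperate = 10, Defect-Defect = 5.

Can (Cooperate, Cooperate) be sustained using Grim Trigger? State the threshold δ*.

δ* = 0.2; since δ = 0.48 ≥ 0.2, cooperation can be sustained

Work:
For Grim Trigger:
Cooperate forever: 9/(1-δ)
Defect then punished: 10 + 5·δ/(1-δ)
Need: 9/(1-δ) ≥ 10 + 5·δ/(1-δ)
Solving: δ ≥ (T-R)/(T-P) = (10-9)/(10-5) = 0.2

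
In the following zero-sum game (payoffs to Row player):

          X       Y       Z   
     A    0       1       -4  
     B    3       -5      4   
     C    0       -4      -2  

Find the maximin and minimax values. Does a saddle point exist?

Maximin = -4, Minimax = 1, Saddle: False

Work:
Row minimums: [-4, -5, -4] → maximin = -4
Column maximums: [3, 1, 4] → minimax = 1
No saddle point (maximin ≠ minimax). Mixed strategy needed.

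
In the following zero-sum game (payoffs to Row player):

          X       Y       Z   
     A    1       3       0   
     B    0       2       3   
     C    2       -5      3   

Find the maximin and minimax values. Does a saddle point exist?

Maximin = 0, Minimax = 2, Saddle: False

Work:
Row minimums: [0, 0, -5] → maximin = 0
Column maximums: [2, 3, 3] → minimax = 2
No saddle point (maximin ≠ minimax). Mixed strategy needed.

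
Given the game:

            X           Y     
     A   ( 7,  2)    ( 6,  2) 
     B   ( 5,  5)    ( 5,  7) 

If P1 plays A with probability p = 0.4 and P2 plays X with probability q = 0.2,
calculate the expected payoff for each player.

E[P1] = 5.48, E[P2] = 4.76

Work:
E[P1] = p·q·π₁(A,X) + p·(1-q)·π₁(A,Y) + (1-p)·q·π₁(B,X) + (1-p)·(1-q)·π₁(B,Y)
= 0.4·0.2·7 + 0.4·0.8·6 + 0.6·0.2·5 + 0.6·0.8·5
= 5.48

E[P2] = 4.76 (similar calculation)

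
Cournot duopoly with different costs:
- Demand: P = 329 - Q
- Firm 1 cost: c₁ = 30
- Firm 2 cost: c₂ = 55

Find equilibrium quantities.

q₁* = 108.0, q₂* = 83.0

Work:
Reaction: q₁ = (329 - 30 - q₂)/2
Reaction: q₂ = (329 - 55 - q₁)/2
Solve simultaneously:
q₁* = (329 - 2×30 + 55)/3 = 108.0
q₂* = (329 - 2×55 + 30)/3 = 83.0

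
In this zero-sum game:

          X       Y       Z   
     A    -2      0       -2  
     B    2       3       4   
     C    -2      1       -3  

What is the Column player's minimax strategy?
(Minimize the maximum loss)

Column should play X, value = 2

Work:
Column player minimizes Row's maximum payoff:
Column X: max payoff to Row = 2
Column Y: max payoff to Row = 3
Column Z: max payoff to Row = 4
Minimum is 2, achieved by column X.
Minimax strategy: X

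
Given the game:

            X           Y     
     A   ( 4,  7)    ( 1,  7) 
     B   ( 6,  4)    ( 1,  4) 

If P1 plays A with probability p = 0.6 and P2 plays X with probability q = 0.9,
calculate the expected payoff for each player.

E[P1] = 4.42, E[P2] = 5.8

Work:
E[P1] = p·q·π₁(A,X) + p·(1-q)·π₁(A,Y) + (1-p)·q·π₁(B,X) + (1-p)·(1-q)·π₁(B,Y)
= 0.6·0.9·4 + 0.6·0.1·1 + 0.4·0.9·6 + 0.4·0.1·1
= 4.42

E[P2] = 5.8 (similar calculation)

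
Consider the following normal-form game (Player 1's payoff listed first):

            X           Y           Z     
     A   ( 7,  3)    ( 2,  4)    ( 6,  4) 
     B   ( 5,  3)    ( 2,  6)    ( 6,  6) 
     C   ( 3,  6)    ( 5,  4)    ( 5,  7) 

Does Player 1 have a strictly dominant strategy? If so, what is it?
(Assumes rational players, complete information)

No strictly dominant strategy exists for Player 1

Work:
A strategy strictly dominates another if it gives a strictly higher payoff against every opponent action. Compare each pair of P1's strategies column-by-column:
  A vs B: [7 vs 5, 2 vs 2, 6 vs 6] → A does not strictly dominate B (column Y: 2 ≤ 2)
  A vs C: [7 vs 3, 2 vs 5, 6 vs 5] → A does not strictly dominate C (column Y: 2 ≤ 5)
  B vs A: [5 vs 7, 2 vs 2, 6 vs 6] → B does not strictly dominate A (column X: 5 ≤ 7)
  B vs C: [5 vs 3, 2 vs 5, 6 vs 5] → B does not strictly dominate C (column Y: 2 ≤ 5)
  C vs A: [3 vs 7, 5 vs 2, 5 vs 6] → C does not strictly dominate A (column X: 3 ≤ 7)
  C vs B: [3 vs 5, 5 vs 2, 5 vs 6] → C does not strictly dominate B (column X: 3 ≤ 5)
No single strategy strictly dominates all others → no strictly dominant strategy.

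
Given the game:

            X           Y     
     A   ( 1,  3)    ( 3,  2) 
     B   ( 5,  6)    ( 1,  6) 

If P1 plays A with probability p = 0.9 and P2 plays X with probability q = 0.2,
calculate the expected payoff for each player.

E[P1] = 2.52, E[P2] = 2.58

Work:
E[P1] = p·q·π₁(A,X) + p·(1-q)·π₁(A,Y) + (1-p)·q·π₁(B,X) + (1-p)·(1-q)·π₁(B,Y)
= 0.9·0.2·1 + 0.9·0.8·3 + 0.1·0.2·5 + 0.1·0.8·1
= 2.52

E[P2] = 2.58 (similar calculation)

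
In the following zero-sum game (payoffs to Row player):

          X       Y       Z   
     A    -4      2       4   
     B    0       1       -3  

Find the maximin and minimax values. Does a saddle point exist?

Maximin = -3, Minimax = 0, Saddle: False

Work:
Row minimums: [-4, -3] → maximin = -3
Column maximums: [0, 2, 4] → minimax = 0
No saddle point (maximin ≠ minimax). Mixed strategy needed.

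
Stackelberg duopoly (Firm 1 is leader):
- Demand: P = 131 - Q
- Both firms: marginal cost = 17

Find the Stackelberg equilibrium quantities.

q₁* (leader) = 57.0, q₂* (follower) = 28.5

Work:
Follower's reaction: q₂ = (a - c - q₁)/2
Leader substitutes: π₁ = q₁·(a - q₁ - (a-c-q₁)/2 - c)
FOC: q₁* = (131 - 17)/2 = 57.00
Then: q₂* = (131 - 17 - 57.0)/2 = 28.50
Leader has first-mover advantage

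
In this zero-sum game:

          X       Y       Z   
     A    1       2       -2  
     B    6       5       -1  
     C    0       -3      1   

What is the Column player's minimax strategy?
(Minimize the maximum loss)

Column should play Z, value = 1

Work:
Column player minimizes Row's maximum payoff:
Column X: max payoff to Row = 6
Column Y: max payoff to Row = 5
Column Z: max payoff to Row = 1
Minimum is 1, achieved by column Z.
Minimax strategy: Z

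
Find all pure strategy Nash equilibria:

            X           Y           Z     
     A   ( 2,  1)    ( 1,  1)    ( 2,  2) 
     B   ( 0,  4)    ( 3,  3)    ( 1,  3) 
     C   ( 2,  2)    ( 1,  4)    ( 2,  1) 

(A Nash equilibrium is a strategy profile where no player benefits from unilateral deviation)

Nash equilibrium: (A, Z)

Work:
Best responses:
  P1 vs X: payoffs [2, 0, 2] → best response A/C (payoff 2)
  P1 vs Y: payoffs [1, 3, 1] → best response B (payoff 3)
  P1 vs Z: payoffs [2, 1, 2] → best response A/C (payoff 2)
  P2 vs A: payoffs [1, 1, 2] → best response Z (payoff 2)
  P2 vs B: payoffs [4, 3, 3] → best response X (payoff 4)
  P2 vs C: payoffs [2, 4, 1] → best response Y (payoff 4)
Mutual best responses: (A,Z) → Nash equilibria.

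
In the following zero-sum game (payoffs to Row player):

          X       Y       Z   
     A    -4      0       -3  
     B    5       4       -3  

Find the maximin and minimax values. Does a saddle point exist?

Maximin = -3, Minimax = -3, Saddle: True

Work:
Row minimums: [-4, -3] → maximin = -3
Column maximums: [5, 4, -3] → minimax = -3
Saddle point exists! Game value = -3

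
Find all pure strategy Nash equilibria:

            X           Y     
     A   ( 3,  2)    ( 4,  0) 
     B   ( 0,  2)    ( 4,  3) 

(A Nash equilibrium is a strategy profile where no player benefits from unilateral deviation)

Nash equilibrium: (A, X), (B, Y)

Work:
Best responses:
  P1 vs X: payoffs [3, 0] → best response A (payoff 3)
  P1 vs Y: payoffs [4, 4] → best response A/B (payoff 4)
  P2 vs A: payoffs [2, 0] → best response X (payoff 2)
  P2 vs B: payoffs [2, 3] → best response Y (payoff 3)
Mutual best responses: (A,X), (B,Y) → Nash equilibria.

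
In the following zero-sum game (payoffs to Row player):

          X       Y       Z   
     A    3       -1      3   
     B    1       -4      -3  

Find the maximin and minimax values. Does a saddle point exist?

Maximin = -1, Minimax = -1, Saddle: True

Work:
Row minimums: [-1, -4] → maximin = -1
Column maximums: [3, -1, 3] → minimax = -1
Saddle point exists! Game value = -1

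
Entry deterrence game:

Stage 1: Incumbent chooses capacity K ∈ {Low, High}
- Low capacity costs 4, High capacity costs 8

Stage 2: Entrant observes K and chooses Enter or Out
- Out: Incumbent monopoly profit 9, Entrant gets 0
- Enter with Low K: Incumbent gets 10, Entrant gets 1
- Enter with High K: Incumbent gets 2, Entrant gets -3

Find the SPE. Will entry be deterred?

SPE: (Low, Enter|Low, Out|High); Entry not deterred. Incumbent net profit = 6, Entrant gets 1

Work:
After Low K: Entrant enters (1 > 0)
After High K: Entrant stays out (-3 < 0)
Incumbent: Low → 10−4=6, High → 9−8=1
Incumbent chooses Low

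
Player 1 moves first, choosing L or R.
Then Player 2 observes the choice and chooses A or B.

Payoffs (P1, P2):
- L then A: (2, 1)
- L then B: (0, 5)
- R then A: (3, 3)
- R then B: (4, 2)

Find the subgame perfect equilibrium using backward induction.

P1 plays R, P2 plays B after L and A after R; Payoff (3, 3)

Work:
Backward induction:
After L: P2 chooses B → P1 gets 0
After R: P2 chooses A → P1 gets 3
P1 chooses R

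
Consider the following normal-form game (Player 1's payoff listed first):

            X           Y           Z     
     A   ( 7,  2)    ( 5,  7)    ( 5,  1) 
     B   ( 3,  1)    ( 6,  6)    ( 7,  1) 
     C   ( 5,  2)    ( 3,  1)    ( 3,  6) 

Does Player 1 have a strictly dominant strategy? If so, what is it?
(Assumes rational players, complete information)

No strictly dominant strategy exists for Player 1

Work:
A strategy strictly dominates another if it gives a strictly higher payoff against every opponent action. Compare each pair of P1's strategies column-by-column:
  A vs B: [7 vs 3, 5 vs 6, 5 vs 7] → A does not strictly dominate B (column Y: 5 ≤ 6)
  A vs C: [7 vs 5, 5 vs 3, 5 vs 3] → A strictly dominates C
  B vs A: [3 vs 7, 6 vs 5, 7 vs 5] → B does not strictly dominate A (column X: 3 ≤ 7)
  B vs C: [3 vs 5, 6 vs 3, 7 vs 3] → B does not strictly dominate C (column X: 3 ≤ 5)
  C vs A: [5 vs 7, 3 vs 5, 3 vs 5] → C does not strictly dominate A (column X: 5 ≤ 7)
  C vs B: [5 vs 3, 3 vs 6, 3 vs 7] → C does not strictly dominate B (column Y: 3 ≤ 6)
No single strategy strictly dominates all others → no strictly dominant strategy.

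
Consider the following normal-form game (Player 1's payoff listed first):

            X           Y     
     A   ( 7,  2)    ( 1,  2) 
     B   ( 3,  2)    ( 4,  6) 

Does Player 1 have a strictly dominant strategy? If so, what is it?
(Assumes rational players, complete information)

No strictly dominant strategy exists for Player 1

Work:
A strategy strictly dominates another if it gives a strictly higher payoff against every opponent action. Compare each pair of P1's strategies column-by-column:
  A vs B: [7 vs 3, 1 vs 4] → A does not strictly dominate B (column Y: 1 ≤ 4)
  B vs A: [3 vs 7, 4 vs 1] → B does not strictly dominate A (column X: 3 ≤ 7)
No single strategy strictly dominates all others → no strictly dominant strategy.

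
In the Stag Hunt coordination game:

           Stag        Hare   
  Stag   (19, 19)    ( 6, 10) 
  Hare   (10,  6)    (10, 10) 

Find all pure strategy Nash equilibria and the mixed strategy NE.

Pure NE: (Stag, Stag) and (Hare, Hare); Mixed NE: p = 0.3077, q = 0.3077

Work:
Check pure NE:
(Stag, Stag): (19, 19) - no unilateral deviation beneficial
(Hare, Hare): (10, 10) - no unilateral deviation beneficial
Mixed NE: P1 plays Stag with p = 0.3077, P2 plays Stag with q = 0.3077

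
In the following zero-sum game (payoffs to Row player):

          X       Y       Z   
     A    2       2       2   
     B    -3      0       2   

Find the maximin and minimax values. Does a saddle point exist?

Maximin = 2, Minimax = 2, Saddle: True

Work:
Row minimums: [2, -3] → maximin = 2
Column maximums: [2, 2, 2] → minimax = 2
Saddle point exists! Game value = 2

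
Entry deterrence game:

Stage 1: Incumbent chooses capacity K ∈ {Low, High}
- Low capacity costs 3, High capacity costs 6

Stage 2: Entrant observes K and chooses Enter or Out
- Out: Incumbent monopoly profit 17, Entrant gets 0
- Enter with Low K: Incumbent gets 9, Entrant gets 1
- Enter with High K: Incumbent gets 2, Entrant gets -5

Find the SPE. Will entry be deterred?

SPE: (High, Enter|Low, Out|High); Entry deterred. Incumbent net profit = 11

Work:
After Low K: Entrant enters (1 > 0)
After High K: Entrant stays out (-5 < 0)
Incumbent: Low → 9−3=6, High → 17−6=11
Incumbent chooses High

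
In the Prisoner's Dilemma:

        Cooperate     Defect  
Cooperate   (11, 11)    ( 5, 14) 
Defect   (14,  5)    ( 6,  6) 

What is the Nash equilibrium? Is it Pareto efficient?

(Defect, Defect) is NE; not Pareto efficient

Work:
Defect dominates Cooperate for both players:
If P2 cooperates: Defect (14) > Cooperate (11)
If P2 defects: Defect (6) > Cooperate (5)
NE: (Defect, Defect) with payoff (6, 6)
But (Cooperate, Cooperate) = (11, 11) Pareto dominates (6, 6)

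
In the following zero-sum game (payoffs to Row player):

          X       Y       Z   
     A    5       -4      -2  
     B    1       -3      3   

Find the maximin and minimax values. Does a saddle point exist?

Maximin = -3, Minimax = -3, Saddle: True

Work:
Row minimums: [-4, -3] → maximin = -3
Column maximums: [5, -3, 3] → minimax = -3
Saddle point exists! Game value = -3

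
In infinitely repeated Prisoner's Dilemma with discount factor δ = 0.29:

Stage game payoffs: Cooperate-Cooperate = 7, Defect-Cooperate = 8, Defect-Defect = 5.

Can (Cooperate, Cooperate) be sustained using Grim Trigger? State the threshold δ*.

δ* = 0.3333; since δ = 0.29 < 0.3333, cooperation cannot be sustained

Work:
For Grim Trigger:
Cooperate forever: 7/(1-δ)
Defect then punished: 8 + 5·δ/(1-δ)
Need: 7/(1-δ) ≥ 8 + 5·δ/(1-δ)
Solving: δ ≥ (T-R)/(T-P) = (8-7)/(8-5) = 0.3333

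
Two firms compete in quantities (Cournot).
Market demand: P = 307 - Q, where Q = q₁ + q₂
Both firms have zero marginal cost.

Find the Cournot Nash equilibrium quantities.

q₁* = q₂* = 102.33; P* = 102.33

Work:
Profit: π_i = P·q_i = (a - q_i - q_j)·q_i
FOC: ∂π_i/∂q_i = a - 2q_i - q_j = 0
Reaction function: q_i = (307 - q_j)/2
Symmetry: q* = 307/3 = 102.33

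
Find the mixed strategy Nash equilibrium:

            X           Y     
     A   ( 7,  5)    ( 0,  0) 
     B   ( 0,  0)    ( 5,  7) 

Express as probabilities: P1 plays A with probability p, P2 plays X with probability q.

p = 0.5833, q = 0.4167

Work:
Find probabilities that make opponent indifferent:
P2 chooses q to make P1 indifferent between A and B
P1 chooses p to make P2 indifferent between X and Y
Mixed NE: P1 plays (A: 0.5833, B: 0.4167), P2 plays (X: 0.4167, Y: 0.5833)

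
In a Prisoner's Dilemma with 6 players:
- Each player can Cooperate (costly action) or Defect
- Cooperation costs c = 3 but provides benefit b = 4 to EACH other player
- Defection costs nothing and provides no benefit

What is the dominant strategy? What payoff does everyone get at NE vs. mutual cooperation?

Dominant: Defect; NE payoff = 0; Coop payoff = 17

Work:
Defect dominates (saves cost c = 3, benefit to others is external)
NE: All defect → everyone gets 0
If all cooperate: each receives (5)×4 - 3 = 17
Social dilemma: 17 > 0 but NE gives 0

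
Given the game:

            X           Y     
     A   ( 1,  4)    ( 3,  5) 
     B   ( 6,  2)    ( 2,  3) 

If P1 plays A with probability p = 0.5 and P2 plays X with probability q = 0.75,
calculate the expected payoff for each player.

E[P1] = 3.25, E[P2] = 3.25

Work:
E[P1] = p·q·π₁(A,X) + p·(1-q)·π₁(A,Y) + (1-p)·q·π₁(B,X) + (1-p)·(1-q)·π₁(B,Y)
= 0.5·0.75·1 + 0.5·0.25·3 + 0.5·0.75·6 + 0.5·0.25·2
= 3.25

E[P2] = 3.25 (similar calculation)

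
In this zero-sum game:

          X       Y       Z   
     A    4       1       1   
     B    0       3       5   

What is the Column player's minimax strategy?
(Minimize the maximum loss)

Column should play Y, value = 3

Work:
Column player minimizes Row's maximum payoff:
Column X: max payoff to Row = 4
Column Y: max payoff to Row = 3
Column Z: max payoff to Row = 5
Minimum is 3, achieved by column Y.
Minimax strategy: Y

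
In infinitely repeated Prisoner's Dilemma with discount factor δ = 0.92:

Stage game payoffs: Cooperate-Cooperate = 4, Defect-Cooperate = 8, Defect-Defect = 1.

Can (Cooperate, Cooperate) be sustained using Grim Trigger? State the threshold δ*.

δ* = 0.5714; since δ = 0.92 ≥ 0.5714, cooperation can be sustained

Work:
For Grim Trigger:
Cooperate forever: 4/(1-δ)
Defect then punished: 8 + 1·δ/(1-δ)
Need: 4/(1-δ) ≥ 8 + 1·δ/(1-δ)
Solving: δ ≥ (T-R)/(T-P) = (8-4)/(8-1) = 0.5714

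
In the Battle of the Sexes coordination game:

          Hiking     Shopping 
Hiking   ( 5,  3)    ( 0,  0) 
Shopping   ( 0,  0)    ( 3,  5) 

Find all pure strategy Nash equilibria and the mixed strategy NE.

Pure NE: (Hiking, Hiking) and (Shopping, Shopping); Mixed NE: p = 0.625, q = 0.375

Work:
Check pure NE:
(Hiking, Hiking): (5, 3) - no unilateral deviation beneficial
(Shopping, Shopping): (3, 5) - no unilateral deviation beneficial
Mixed NE: P1 plays Hiking with p = 0.625, P2 plays Hiking with q = 0.375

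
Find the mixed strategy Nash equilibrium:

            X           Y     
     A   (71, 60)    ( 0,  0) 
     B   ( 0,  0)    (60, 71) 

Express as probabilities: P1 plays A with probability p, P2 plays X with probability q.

p = 0.542, q = 0.458

Work:
Find probabilities that make opponent indifferent:
P2 chooses q to make P1 indifferent between A and B
P1 chooses p to make P2 indifferent between X and Y
Mixed NE: P1 plays (A: 0.542, B: 0.458), P2 plays (X: 0.458, Y: 0.542)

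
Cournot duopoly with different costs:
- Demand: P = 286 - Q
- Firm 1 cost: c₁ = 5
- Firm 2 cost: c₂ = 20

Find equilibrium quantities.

q₁* = 98.67, q₂* = 83.67

Work:
Reaction: q₁ = (286 - 5 - q₂)/2
Reaction: q₂ = (286 - 20 - q₁)/2
Solve simultaneously:
q₁* = (286 - 2×5 + 20)/3 = 98.67
q₂* = (286 - 2×20 + 5)/3 = 83.67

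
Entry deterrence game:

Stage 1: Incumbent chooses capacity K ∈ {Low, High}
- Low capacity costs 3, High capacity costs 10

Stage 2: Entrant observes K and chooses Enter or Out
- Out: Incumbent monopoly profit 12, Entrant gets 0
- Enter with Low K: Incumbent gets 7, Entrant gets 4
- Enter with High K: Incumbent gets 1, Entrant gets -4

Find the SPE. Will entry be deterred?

SPE: (Low, Enter|Low, Out|High); Entry not deterred. Incumbent net profit = 4, Entrant gets 4

Work:
After Low K: Entrant enters (4 > 0)
After High K: Entrant stays out (-4 < 0)
Incumbent: Low → 7−3=4, High → 12−10=2
Incumbent chooses Low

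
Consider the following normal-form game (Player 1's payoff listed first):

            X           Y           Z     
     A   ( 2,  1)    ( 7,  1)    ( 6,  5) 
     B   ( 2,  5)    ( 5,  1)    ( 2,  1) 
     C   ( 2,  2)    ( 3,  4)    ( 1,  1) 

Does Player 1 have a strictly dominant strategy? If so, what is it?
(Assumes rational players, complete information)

No strictly dominant strategy exists for Player 1

Work:
A strategy strictly dominates another if it gives a strictly higher payoff against every opponent action. Compare each pair of P1's strategies column-by-column:
  A vs B: [2 vs 2, 7 vs 5, 6 vs 2] → A does not strictly dominate B (column X: 2 ≤ 2)
  A vs C: [2 vs 2, 7 vs 3, 6 vs 1] → A does not strictly dominate C (column X: 2 ≤ 2)
  B vs A: [2 vs 2, 5 vs 7, 2 vs 6] → B does not strictly dominate A (column X: 2 ≤ 2)
  B vs C: [2 vs 2, 5 vs 3, 2 vs 1] → B does not strictly dominate C (column X: 2 ≤ 2)
  C vs A: [2 vs 2, 3 vs 7, 1 vs 6] → C does not strictly dominate A (column X: 2 ≤ 2)
  C vs B: [2 vs 2, 3 vs 5, 1 vs 2] → C does not strictly dominate B (column X: 2 ≤ 2)
No single strategy strictly dominates all others → no strictly dominant strategy.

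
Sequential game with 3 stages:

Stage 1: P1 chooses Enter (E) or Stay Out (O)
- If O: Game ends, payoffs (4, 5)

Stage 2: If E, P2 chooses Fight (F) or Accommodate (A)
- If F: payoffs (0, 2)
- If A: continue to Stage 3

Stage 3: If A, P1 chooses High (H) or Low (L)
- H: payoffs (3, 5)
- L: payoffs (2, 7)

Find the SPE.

SPE: (O, A, H); Outcome (4, 5)

Work:
Stage 3: P1 chooses H (3 vs 2)
Stage 2: P2: F->2, A->5 (anticipating H). Choose A
Stage 1: P1: O->4, E->3 (anticipating A, H). Choose O
SPE path: O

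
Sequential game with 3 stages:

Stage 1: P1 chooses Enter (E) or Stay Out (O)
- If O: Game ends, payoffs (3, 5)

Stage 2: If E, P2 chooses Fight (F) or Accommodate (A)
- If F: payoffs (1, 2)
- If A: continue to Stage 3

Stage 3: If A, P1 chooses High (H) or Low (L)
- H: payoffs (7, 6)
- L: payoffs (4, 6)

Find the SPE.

SPE: (E, A, H); Outcome (7, 6)

Work:
Stage 3: P1 chooses H (7 vs 4)
Stage 2: P2: F->2, A->6 (anticipating H). Choose A
Stage 1: P1: O->3, E->7 (anticipating A, H). Choose E
SPE path: E -> A -> H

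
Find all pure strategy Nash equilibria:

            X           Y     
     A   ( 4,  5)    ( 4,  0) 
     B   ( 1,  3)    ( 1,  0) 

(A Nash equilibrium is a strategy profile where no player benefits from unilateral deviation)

Nash equilibrium: (A, X)

Work:
Best responses:
  P1 vs X: payoffs [4, 1] → best response A (payoff 4)
  P1 vs Y: payoffs [4, 1] → best response A (payoff 4)
  P2 vs A: payoffs [5, 0] → best response X (payoff 5)
  P2 vs B: payoffs [3, 0] → best response X (payoff 3)
Mutual best responses: (A,X) → Nash equilibria.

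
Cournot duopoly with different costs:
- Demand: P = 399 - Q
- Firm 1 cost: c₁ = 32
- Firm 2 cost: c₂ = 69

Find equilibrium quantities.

q₁* = 134.67, q₂* = 97.67

Work:
Reaction: q₁ = (399 - 32 - q₂)/2
Reaction: q₂ = (399 - 69 - q₁)/2
Solve simultaneously:
q₁* = (399 - 2×32 + 69)/3 = 134.67
q₂* = (399 - 2×69 + 32)/3 = 97.67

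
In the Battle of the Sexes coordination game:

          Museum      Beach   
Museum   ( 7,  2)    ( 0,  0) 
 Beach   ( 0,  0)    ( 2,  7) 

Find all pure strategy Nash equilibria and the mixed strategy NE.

Pure NE: (Museum, Museum) and (Beach, Beach); Mixed NE: p = 0.7778, q = 0.2222

Work:
Check pure NE:
(Museum, Museum): (7, 2) - no unilateral deviation beneficial
(Beach, Beach): (2, 7) - no unilateral deviation beneficial
Mixed NE: P1 plays Museum with p = 0.7778, P2 plays Museum with q = 0.2222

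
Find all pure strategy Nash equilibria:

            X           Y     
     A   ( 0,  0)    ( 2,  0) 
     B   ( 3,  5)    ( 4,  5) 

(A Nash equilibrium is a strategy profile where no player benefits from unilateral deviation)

Nash equilibrium: (B, X), (B, Y)

Work:
Best responses:
  P1 vs X: payoffs [0, 3] → best response B (payoff 3)
  P1 vs Y: payoffs [2, 4] → best response B (payoff 4)
  P2 vs A: payoffs [0, 0] → best response X/Y (payoff 0)
  P2 vs B: payoffs [5, 5] → best response X/Y (payoff 5)
Mutual best responses: (B,X), (B,Y) → Nash equilibria.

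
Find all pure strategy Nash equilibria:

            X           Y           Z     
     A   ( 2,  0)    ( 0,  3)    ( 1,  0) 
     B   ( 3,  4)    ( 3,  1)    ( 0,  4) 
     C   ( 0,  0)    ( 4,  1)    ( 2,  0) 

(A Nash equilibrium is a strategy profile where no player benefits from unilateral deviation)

Nash equilibrium: (B, X), (C, Y)

Work:
Best responses:
  P1 vs X: payoffs [2, 3, 0] → best response B (payoff 3)
  P1 vs Y: payoffs [0, 3, 4] → best response C (payoff 4)
  P1 vs Z: payoffs [1, 0, 2] → best response C (payoff 2)
  P2 vs A: payoffs [0, 3, 0] → best response Y (payoff 3)
  P2 vs B: payoffs [4, 1, 4] → best response X/Z (payoff 4)
  P2 vs C: payoffs [0, 1, 0] → best response Y (payoff 1)
Mutual best responses: (B,X), (C,Y) → Nash equilibria.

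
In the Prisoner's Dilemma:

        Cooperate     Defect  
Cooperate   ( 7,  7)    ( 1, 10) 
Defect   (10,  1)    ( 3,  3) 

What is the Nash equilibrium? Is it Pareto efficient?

(Defect, Defect) is NE; not Pareto efficient

Work:
Defect dominates Cooperate for both players:
If P2 cooperates: Defect (10) > Cooperate (7)
If P2 defects: Defect (3) > Cooperate (1)
NE: (Defect, Defect) with payoff (3, 3)
But (Cooperate, Cooperate) = (7, 7) Pareto dominates (3, 3)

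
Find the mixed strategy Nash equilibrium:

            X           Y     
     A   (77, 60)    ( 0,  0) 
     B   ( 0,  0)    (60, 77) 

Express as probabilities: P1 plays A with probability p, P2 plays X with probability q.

p = 0.562, q = 0.438

Work:
Find probabilities that make opponent indifferent:
P2 chooses q to make P1 indifferent between A and B
P1 chooses p to make P2 indifferent between X and Y
Mixed NE: P1 plays (A: 0.562, B: 0.438), P2 plays (X: 0.438, Y: 0.562)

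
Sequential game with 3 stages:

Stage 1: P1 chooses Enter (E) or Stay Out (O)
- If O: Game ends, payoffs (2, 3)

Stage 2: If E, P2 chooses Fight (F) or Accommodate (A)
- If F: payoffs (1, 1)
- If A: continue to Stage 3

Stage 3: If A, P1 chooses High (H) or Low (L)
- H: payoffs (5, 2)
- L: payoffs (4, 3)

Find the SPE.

SPE: (E, A, H); Outcome (5, 2)

Work:
Stage 3: P1 chooses H (5 vs 4)
Stage 2: P2: F->1, A->2 (anticipating H). Choose A
Stage 1: P1: O->2, E->5 (anticipating A, H). Choose E
SPE path: E -> A -> H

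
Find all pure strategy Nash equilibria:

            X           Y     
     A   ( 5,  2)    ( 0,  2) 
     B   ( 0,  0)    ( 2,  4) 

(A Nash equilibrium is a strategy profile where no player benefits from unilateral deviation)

Nash equilibrium: (A, X), (B, Y)

Work:
Best responses:
  P1 vs X: payoffs [5, 0] → best response A (payoff 5)
  P1 vs Y: payoffs [0, 2] → best response B (payoff 2)
  P2 vs A: payoffs [2, 2] → best response X/Y (payoff 2)
  P2 vs B: payoffs [0, 4] → best response Y (payoff 4)
Mutual best responses: (A,X), (B,Y) → Nash equilibria.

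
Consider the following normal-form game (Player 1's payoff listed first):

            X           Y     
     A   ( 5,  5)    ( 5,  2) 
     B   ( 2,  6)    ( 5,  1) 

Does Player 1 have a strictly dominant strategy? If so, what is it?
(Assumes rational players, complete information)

No strictly dominant strategy exists for Player 1

Work:
A strategy strictly dominates another if it gives a strictly higher payoff against every opponent action. Compare each pair of P1's strategies column-by-column:
  A vs B: [5 vs 2, 5 vs 5] → A does not strictly dominate B (column Y: 5 ≤ 5)
  B vs A: [2 vs 5, 5 vs 5] → B does not strictly dominate A (column X: 2 ≤ 5)
No single strategy strictly dominates all others → no strictly dominant strategy.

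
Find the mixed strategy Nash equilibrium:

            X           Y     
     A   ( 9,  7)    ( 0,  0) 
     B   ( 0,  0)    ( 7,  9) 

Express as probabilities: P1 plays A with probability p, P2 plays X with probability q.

p = 0.5625, q = 0.4375

Work:
Find probabilities that make opponent indifferent:
P2 chooses q to make P1 indifferent between A and B
P1 chooses p to make P2 indifferent between X and Y
Mixed NE: P1 plays (A: 0.5625, B: 0.4375), P2 plays (X: 0.4375, Y: 0.5625)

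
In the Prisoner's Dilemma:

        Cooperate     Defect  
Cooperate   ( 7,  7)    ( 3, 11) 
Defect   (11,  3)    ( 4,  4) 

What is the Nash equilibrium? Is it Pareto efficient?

(Defect, Defect) is NE; not Pareto efficient

Work:
Defect dominates Cooperate for both players:
If P2 cooperates: Defect (11) > Cooperate (7)
If P2 defects: Defect (4) > Cooperate (3)
NE: (Defect, Defect) with payoff (4, 4)
But (Cooperate, Cooperate) = (7, 7) Pareto dominates (4, 4)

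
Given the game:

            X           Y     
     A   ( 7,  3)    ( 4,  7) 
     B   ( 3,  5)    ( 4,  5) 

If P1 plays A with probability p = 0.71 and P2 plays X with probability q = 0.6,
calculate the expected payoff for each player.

E[P1] = 5.104, E[P2] = 4.716

Work:
E[P1] = p·q·π₁(A,X) + p·(1-q)·π₁(A,Y) + (1-p)·q·π₁(B,X) + (1-p)·(1-q)·π₁(B,Y)
= 0.71·0.6·7 + 0.71·0.4·4 + 0.29·0.6·3 + 0.29·0.4·4
= 5.104

E[P2] = 4.716 (similar calculation)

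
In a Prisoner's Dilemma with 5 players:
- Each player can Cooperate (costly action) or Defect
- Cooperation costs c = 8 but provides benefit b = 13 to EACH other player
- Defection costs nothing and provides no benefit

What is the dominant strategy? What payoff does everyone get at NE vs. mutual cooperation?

Dominant: Defect; NE payoff = 0; Coop payoff = 44

Work:
Defect dominates (saves cost c = 8, benefit to others is external)
NE: All defect → everyone gets 0
If all cooperate: each receives (4)×13 - 8 = 44
Social dilemma: 44 > 0 but NE gives 0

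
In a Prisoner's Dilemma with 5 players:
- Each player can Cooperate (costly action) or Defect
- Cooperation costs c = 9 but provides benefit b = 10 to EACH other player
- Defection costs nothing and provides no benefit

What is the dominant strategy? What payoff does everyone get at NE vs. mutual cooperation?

Dominant: Defect; NE payoff = 0; Coop payoff = 31

Work:
Defect dominates (saves cost c = 9, benefit to others is external)
NE: All defect → everyone gets 0
If all cooperate: each receives (4)×10 - 9 = 31
Social dilemma: 31 > 0 but NE gives 0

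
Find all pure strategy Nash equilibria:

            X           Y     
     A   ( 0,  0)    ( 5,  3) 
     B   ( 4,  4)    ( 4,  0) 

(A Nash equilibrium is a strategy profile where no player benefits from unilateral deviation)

Nash equilibrium: (A, Y), (B, X)

Work:
Best responses:
  P1 vs X: payoffs [0, 4] → best response B (payoff 4)
  P1 vs Y: payoffs [5, 4] → best response A (payoff 5)
  P2 vs A: payoffs [0, 3] → best response Y (payoff 3)
  P2 vs B: payoffs [4, 0] → best response X (payoff 4)
Mutual best responses: (A,Y), (B,X) → Nash equilibria.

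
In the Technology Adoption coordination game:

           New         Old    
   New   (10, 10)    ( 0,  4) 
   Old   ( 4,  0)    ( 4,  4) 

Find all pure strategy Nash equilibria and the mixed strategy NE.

Pure NE: (New, New) and (Old, Old); Mixed NE: p = 0.4, q = 0.4

Work:
Check pure NE:
(New, New): (10, 10) - no unilateral deviation beneficial
(Old, Old): (4, 4) - no unilateral deviation beneficial
Mixed NE: P1 plays New with p = 0.4, P2 plays New with q = 0.4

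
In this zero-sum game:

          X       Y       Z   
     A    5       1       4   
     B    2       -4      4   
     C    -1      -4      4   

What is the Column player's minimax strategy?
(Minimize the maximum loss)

Column should play Y, value = 1

Work:
Column player minimizes Row's maximum payoff:
Column X: max payoff to Row = 5
Column Y: max payoff to Row = 1
Column Z: max payoff to Row = 4
Minimum is 1, achieved by column Y.
Minimax strategy: Y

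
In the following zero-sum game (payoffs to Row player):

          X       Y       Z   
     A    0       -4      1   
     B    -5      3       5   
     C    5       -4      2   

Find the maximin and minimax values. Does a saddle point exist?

Maximin = -4, Minimax = 3, Saddle: False

Work:
Row minimums: [-4, -5, -4] → maximin = -4
Column maximums: [5, 3, 5] → minimax = 3
No saddle point (maximin ≠ minimax). Mixed strategy needed.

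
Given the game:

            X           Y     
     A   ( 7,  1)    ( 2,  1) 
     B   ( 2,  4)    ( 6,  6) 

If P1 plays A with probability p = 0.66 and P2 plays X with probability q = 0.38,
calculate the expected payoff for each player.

E[P1] = 4.0972, E[P2] = 2.4416

Work:
E[P1] = p·q·π₁(A,X) + p·(1-q)·π₁(A,Y) + (1-p)·q·π₁(B,X) + (1-p)·(1-q)·π₁(B,Y)
= 0.66·0.38·7 + 0.66·0.62·2 + 0.34·0.38·2 + 0.34·0.62·6
= 4.0972

E[P2] = 2.4416 (similar calculation)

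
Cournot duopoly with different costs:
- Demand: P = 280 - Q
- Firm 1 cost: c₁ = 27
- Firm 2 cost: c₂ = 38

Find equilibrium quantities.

q₁* = 88.0, q₂* = 77.0

Work:
Reaction: q₁ = (280 - 27 - q₂)/2
Reaction: q₂ = (280 - 38 - q₁)/2
Solve simultaneously:
q₁* = (280 - 2×27 + 38)/3 = 88.0
q₂* = (280 - 2×38 + 27)/3 = 77.0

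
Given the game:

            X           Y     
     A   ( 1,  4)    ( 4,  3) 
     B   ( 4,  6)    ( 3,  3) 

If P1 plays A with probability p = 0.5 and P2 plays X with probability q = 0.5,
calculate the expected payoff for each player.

E[P1] = 3.0, E[P2] = 4.0

Work:
E[P1] = p·q·π₁(A,X) + p·(1-q)·π₁(A,Y) + (1-p)·q·π₁(B,X) + (1-p)·(1-q)·π₁(B,Y)
= 0.5·0.5·1 + 0.5·0.5·4 + 0.5·0.5·4 + 0.5·0.5·3
= 3.0

E[P2] = 4.0 (similar calculation)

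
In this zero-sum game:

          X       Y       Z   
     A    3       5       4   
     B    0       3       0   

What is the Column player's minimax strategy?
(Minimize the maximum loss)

Column should play X, value = 3

Work:
Column player minimizes Row's maximum payoff:
Column X: max payoff to Row = 3
Column Y: max payoff to Row = 5
Column Z: max payoff to Row = 4
Minimum is 3, achieved by column X.
Minimax strategy: X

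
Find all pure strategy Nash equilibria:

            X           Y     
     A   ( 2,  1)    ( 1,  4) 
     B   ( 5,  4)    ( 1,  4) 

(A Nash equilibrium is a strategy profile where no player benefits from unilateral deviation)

Nash equilibrium: (A, Y), (B, X), (B, Y)

Work:
Best responses:
  P1 vs X: payoffs [2, 5] → best response B (payoff 5)
  P1 vs Y: payoffs [1, 1] → best response A/B (payoff 1)
  P2 vs A: payoffs [1, 4] → best response Y (payoff 4)
  P2 vs B: payoffs [4, 4] → best response X/Y (payoff 4)
Mutual best responses: (A,Y), (B,X), (B,Y) → Nash equilibria.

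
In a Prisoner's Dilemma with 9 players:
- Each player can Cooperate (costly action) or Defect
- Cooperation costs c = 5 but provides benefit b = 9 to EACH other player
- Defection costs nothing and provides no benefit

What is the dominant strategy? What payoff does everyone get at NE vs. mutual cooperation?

Dominant: Defect; NE payoff = 0; Coop payoff = 67

Work:
Defect dominates (saves cost c = 5, benefit to others is external)
NE: All defect → everyone gets 0
If all cooperate: each receives (8)×9 - 5 = 67
Social dilemma: 67 > 0 but NE gives 0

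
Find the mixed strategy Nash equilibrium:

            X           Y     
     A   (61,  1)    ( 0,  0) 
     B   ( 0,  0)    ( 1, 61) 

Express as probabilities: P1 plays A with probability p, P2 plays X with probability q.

p = 0.9839, q = 0.0161

Work:
Find probabilities that make opponent indifferent:
P2 chooses q to make P1 indifferent between A and B
P1 chooses p to make P2 indifferent between X and Y
Mixed NE: P1 plays (A: 0.9839, B: 0.0161), P2 plays (X: 0.0161, Y: 0.9839)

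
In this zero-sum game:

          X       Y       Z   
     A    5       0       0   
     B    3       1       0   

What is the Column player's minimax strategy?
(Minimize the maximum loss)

Column should play Z, value = 0

Work:
Column player minimizes Row's maximum payoff:
Column X: max payoff to Row = 5
Column Y: max payoff to Row = 1
Column Z: max payoff to Row = 0
Minimum is 0, achieved by column Z.
Minimax strategy: Z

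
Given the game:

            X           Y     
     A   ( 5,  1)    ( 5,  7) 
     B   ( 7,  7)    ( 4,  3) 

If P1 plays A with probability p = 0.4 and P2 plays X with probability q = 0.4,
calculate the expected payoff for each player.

E[P1] = 5.12, E[P2] = 4.6

Work:
E[P1] = p·q·π₁(A,X) + p·(1-q)·π₁(A,Y) + (1-p)·q·π₁(B,X) + (1-p)·(1-q)·π₁(B,Y)
= 0.4·0.4·5 + 0.4·0.6·5 + 0.6·0.4·7 + 0.6·0.6·4
= 5.12

E[P2] = 4.6 (similar calculation)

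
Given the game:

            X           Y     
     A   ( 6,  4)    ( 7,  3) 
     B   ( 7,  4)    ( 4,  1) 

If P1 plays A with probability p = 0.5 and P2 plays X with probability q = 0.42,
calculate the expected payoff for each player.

E[P1] = 5.92, E[P2] = 2.84

Work:
E[P1] = p·q·π₁(A,X) + p·(1-q)·π₁(A,Y) + (1-p)·q·π₁(B,X) + (1-p)·(1-q)·π₁(B,Y)
= 0.5·0.42·6 + 0.5·0.58·7 + 0.5·0.42·7 + 0.5·0.58·4
= 5.92

E[P2] = 2.84 (similar calculation)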